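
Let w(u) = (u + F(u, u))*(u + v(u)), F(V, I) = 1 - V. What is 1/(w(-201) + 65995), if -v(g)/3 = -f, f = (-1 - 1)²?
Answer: 1/65806 ≈ 1.5196e-5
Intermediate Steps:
f = 4 (f = (-2)² = 4)
v(g) = 12 (v(g) = -(-3)*4 = -3*(-4) = 12)
w(u) = 12 + u (w(u) = (u + (1 - u))*(u + 12) = 1*(12 + u) = 12 + u)
1/(w(-201) + 65995) = 1/((12 - 201) + 65995) = 1/(-189 + 65995) = 1/65806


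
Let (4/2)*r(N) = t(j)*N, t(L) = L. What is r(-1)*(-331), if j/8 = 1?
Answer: 1324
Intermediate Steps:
j = 8 (j = 8*1 = 8)
r(N) = 4*N (r(N) = (8*N)/2 = 4*N)
r(-1)*(-331) = (4*(-1))*(-331) = -4*(-331) = 1324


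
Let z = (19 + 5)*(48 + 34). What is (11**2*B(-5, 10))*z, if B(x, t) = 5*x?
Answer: -5953200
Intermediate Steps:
z = 1968 (z = 24*82 = 1968)
(11**2*B(-5, 10))*z = (11**2*(5*(-5)))*1968 = (121*(-25))*1968 = -3025*1968 = -5953200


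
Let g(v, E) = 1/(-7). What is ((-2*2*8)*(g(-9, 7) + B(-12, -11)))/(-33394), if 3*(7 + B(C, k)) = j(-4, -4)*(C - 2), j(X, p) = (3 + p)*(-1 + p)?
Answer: -10240/350637 ≈ -0.029204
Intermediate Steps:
g(v, E) = -⅐
j(X, p) = (-1 + p)*(3 + p)
B(C, k) = -31/3 + 5*C/3 (B(C, k) = -7 + ((-3 + (-4)² + 2*(-4))*(C - 2))/3 = -7 + ((-3 + 16 - 8)*(-2 + C))/3 = -7 + (5*(-2 + C))/3 = -7 + (-10 + 5*C)/3 = -7 + (-10/3 + 5*C/3) = -31/3 + 5*C/3)
((-2*2*8)*(g(-9, 7) + B(-12, -11)))/(-33394) = ((-2*2*8)*(-⅐ + (-31/3 + (5/3)*(-12))))/(-33394) = ((-4*8)*(-⅐ + (-31/3 - 20)))*(-1/33394) = -32*(-⅐ - 91/3)*(-1/33394) = -32*(-640/21)*(-1/33394) = (20480/21)*(-1/33394) = -10240/350637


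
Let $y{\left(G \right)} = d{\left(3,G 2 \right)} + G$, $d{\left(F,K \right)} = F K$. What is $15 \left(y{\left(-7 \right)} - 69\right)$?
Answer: $-1770$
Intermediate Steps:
$y{\left(G \right)} = 7 G$ ($y{\left(G \right)} = 3 G 2 + G = 3 \cdot 2 G + G = 6 G + G = 7 G$)
$15 \left(y{\left(-7 \right)} - 69\right) = 15 \left(7 \left(-7\right) - 69\right) = 15 \left(-49 - 69\right) = 15 \left(-118\right) = -1770$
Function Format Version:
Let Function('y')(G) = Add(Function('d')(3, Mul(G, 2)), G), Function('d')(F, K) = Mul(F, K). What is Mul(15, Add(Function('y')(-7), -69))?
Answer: -1770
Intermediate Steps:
Function('y')(G) = Mul(7, G) (Function('y')(G) = Add(Mul(3, Mul(G, 2)), G) = Add(Mul(3, Mul(2, G)), G) = Add(Mul(6, G), G) = Mul(7, G))
Mul(15, Add(Function('y')(-7), -69)) = Mul(15, Add(Mul(7, -7), -69)) = Mul(15, Add(-49, -69)) = Mul(15, -118) = -1770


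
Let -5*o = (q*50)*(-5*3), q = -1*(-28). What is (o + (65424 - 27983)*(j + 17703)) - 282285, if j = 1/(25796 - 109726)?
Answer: 55606976958899/83930 ≈ 6.6254e+8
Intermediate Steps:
j = -1/83930 (j = 1/(-83930) = -1/83930 ≈ -1.1915e-5)
q = 28
o = 4200 (o = -28*50*(-5*3)/5 = -280*(-15) = -⅕*(-21000) = 4200)
(o + (65424 - 27983)*(j + 17703)) - 282285 = (4200 + (65424 - 27983)*(-1/83930 + 17703)) - 282285 = (4200 + 37441*(1485812789/83930)) - 282285 = (4200 + 55630316632949/83930) - 282285 = 55630669138949/83930 - 282285 = 55606976958899/83930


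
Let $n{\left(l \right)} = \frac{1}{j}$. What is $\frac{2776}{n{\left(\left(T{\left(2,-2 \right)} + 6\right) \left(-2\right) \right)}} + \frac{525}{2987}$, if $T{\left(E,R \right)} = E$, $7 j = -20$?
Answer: $- \frac{165834565}{20909} \approx -7931.3$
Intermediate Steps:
$j = - \frac{20}{7}$ ($j = \frac{1}{7} \left(-20\right) = - \frac{20}{7} \approx -2.8571$)
$n{\left(l \right)} = - \frac{7}{20}$ ($n{\left(l \right)} = \frac{1}{- \frac{20}{7}} = - \frac{7}{20}$)
$\frac{2776}{n{\left(\left(T{\left(2,-2 \right)} + 6\right) \left(-2\right) \right)}} + \frac{525}{2987} = \frac{2776}{- \frac{7}{20}} + \frac{525}{2987} = 2776 \left(- \frac{20}{7}\right) + 525 \cdot \frac{1}{2987} = - \frac{55520}{7} + \frac{525}{2987} = - \frac{165834565}{20909}$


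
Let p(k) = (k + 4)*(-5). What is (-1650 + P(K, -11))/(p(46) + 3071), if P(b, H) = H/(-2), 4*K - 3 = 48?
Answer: -253/434 ≈ -0.58295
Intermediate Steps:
K = 51/4 (K = 3/4 + (1/4)*48 = 3/4 + 12 = 51/4 ≈ 12.750)
p(k) = -20 - 5*k (p(k) = (4 + k)*(-5) = -20 - 5*k)
P(b, H) = -H/2 (P(b, H) = H*(-1/2) = -H/2)
(-1650 + P(K, -11))/(p(46) + 3071) = (-1650 - 1/2*(-11))/((-20 - 5*46) + 3071) = (-1650 + 11/2)/((-20 - 230) + 3071) = -3289/(2*(-250 + 3071)) = -3289/2/2821 = -3289/2*1/2821 = -253/434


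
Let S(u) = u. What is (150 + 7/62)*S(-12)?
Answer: -55842/31 ≈ -1801.4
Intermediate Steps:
(150 + 7/62)*S(-12) = (150 + 7/62)*(-12) = (9307/62)*(-12) = -55842/31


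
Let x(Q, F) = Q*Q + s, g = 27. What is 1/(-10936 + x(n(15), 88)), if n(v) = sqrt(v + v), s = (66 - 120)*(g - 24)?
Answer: -1/11068 ≈ -9.0351e-5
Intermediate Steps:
s = -162 (s = (66 - 120)*(27 - 24) = -54*3 = -162)
n(v) = sqrt(2)*sqrt(v) (n(v) = sqrt(2*v) = sqrt(2)*sqrt(v))
x(Q, F) = -162 + Q**2 (x(Q, F) = Q*Q - 162 = Q**2 - 162 = -162 + Q**2)
1/(-10936 + x(n(15), 88)) = 1/(-10936 + (-162 + (sqrt(2)*sqrt(15))**2)) = 1/(-10936 + (-162 + (sqrt(30))**2)) = 1/(-10936 + (-162 + 30)) = 1/(-10936 - 132) = 1/(-11068) = -1/11068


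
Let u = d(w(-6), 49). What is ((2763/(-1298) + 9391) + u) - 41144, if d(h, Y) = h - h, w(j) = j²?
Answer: -41218157/1298 ≈ -31755.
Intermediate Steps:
d(h, Y) = 0
u = 0
((2763/(-1298) + 9391) + u) - 41144 = ((2763/(-1298) + 9391) + 0) - 41144 = ((2763*(-1/1298) + 9391) + 0) - 41144 = ((-2763/1298 + 9391) + 0) - 41144 = (12186755/1298 + 0) - 41144 = 12186755/1298 - 41144 = -41218157/1298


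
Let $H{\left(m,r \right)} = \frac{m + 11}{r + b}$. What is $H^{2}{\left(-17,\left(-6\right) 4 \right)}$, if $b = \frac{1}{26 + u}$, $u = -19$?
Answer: $\frac{1764}{27889} \approx 0.063251$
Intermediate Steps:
$b = \frac{1}{7}$ ($b = \frac{1}{26 - 19} = \frac{1}{7} \approx 0.14286$)
$H{\left(m,r \right)} = \frac{11 + m}{\frac{1}{7} + r}$ ($H{\left(m,r \right)} = \frac{m + 11}{r + \frac{1}{7}} = \frac{11 + m}{\frac{1}{7} + r}$)
$H^{2}{\left(-17,\left(-6\right) 4 \right)} = \left(\frac{7 \left(11 - 17\right)}{1 + 7 \left(\left(-6\right) 4\right)}\right)^{2} = \left(7 \frac{1}{1 + 7 \left(-24\right)} \left(-6\right)\right)^{2} = \left(7 \frac{1}{1 - 168} \left(-6\right)\right)^{2} = \left(7 \frac{1}{-167} \left(-6\right)\right)^{2} = \left(7 \left(- \frac{1}{167}\right) \left(-6\right)\right)^{2} = \left(\frac{42}{167}\right)^{2} = \frac{1764}{27889}$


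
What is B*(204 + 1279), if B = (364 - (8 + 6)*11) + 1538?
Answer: 2592284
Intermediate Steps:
B = 1748 (B = (364 - 14*11) + 1538 = (364 - 1*154) + 1538 = (364 - 154) + 1538 = 210 + 1538 = 1748)
B*(204 + 1279) = 1748*(204 + 1279) = 1748*1483 = 2592284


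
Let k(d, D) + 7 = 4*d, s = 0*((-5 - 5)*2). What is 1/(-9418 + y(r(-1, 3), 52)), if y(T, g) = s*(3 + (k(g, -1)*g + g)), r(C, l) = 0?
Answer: -1/9418 ≈ -0.00010618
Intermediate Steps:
s = 0 (s = 0*(-10*2) = 0*(-20) = 0)
k(d, D) = -7 + 4*d
y(T, g) = 0 (y(T, g) = 0*(3 + ((-7 + 4*g)*g + g)) = 0*(3 + (g*(-7 + 4*g) + g)) = 0*(3 + (g + g*(-7 + 4*g))) = 0*(3 + g + g*(-7 + 4*g)) = 0)
1/(-9418 + y(r(-1, 3), 52)) = 1/(-9418 + 0) = 1/(-9418) = -1/9418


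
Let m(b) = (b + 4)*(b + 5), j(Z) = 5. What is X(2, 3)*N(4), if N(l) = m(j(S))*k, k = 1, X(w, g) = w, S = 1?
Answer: 180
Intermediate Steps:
m(b) = (4 + b)*(5 + b)
N(l) = 90 (N(l) = (20 + 5**2 + 9*5)*1 = (20 + 25 + 45)*1 = 90*1 = 90)
X(2, 3)*N(4) = 2*90 = 180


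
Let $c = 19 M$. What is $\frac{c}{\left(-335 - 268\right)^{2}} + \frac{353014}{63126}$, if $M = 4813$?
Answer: $\frac{2483921312}{425058921} \approx 5.8437$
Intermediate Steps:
$c = 91447$ ($c = 19 \cdot 4813 = 91447$)
$\frac{c}{\left(-335 - 268\right)^{2}} + \frac{353014}{63126} = \frac{91447}{\left(-335 - 268\right)^{2}} + \frac{353014}{63126} = \frac{91447}{\left(-603\right)^{2}} + 353014 \cdot \frac{1}{63126} = \frac{91447}{363609} + \frac{176507}{31563} = \frac{2483921312}{425058921}$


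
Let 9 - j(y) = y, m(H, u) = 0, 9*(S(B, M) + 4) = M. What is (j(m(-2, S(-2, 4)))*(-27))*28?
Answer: -6804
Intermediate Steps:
S(B, M) = -4 + M/9
j(y) = 9 - y
(j(m(-2, S(-2, 4)))*(-27))*28 = ((9 - 1*0)*(-27))*28 = ((9 + 0)*(-27))*28 = (9*(-27))*28 = -243*28 = -6804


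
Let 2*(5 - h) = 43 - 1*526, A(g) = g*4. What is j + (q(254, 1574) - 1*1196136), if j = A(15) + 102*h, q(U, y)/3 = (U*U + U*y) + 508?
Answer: 223527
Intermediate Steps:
A(g) = 4*g
h = 493/2 (h = 5 - (43 - 1*526)/2 = 5 - (43 - 526)/2 = 5 - ½*(-483) = 5 + 483/2 = 493/2 ≈ 246.50)
q(U, y) = 1524 + 3*U² + 3*U*y (q(U, y) = 3*((U*U + U*y) + 508) = 3*((U² + U*y) + 508) = 3*(508 + U² + U*y) = 1524 + 3*U² + 3*U*y)
j = 25203 (j = 4*15 + 102*(493/2) = 60 + 25143 = 25203)
j + (q(254, 1574) - 1*1196136) = 25203 + ((1524 + 3*254² + 3*254*1574) - 1*1196136) = 25203 + ((1524 + 3*64516 + 1199388) - 1196136) = 25203 + ((1524 + 193548 + 1199388) - 1196136) = 25203 + (1394460 - 1196136) = 25203 + 198324 = 223527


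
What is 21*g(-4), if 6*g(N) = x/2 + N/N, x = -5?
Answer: -21/4 ≈ -5.2500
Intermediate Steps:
g(N) = -¼ (g(N) = (-5/2 + N/N)/6 = (-5*½ + 1)/6 = (-5/2 + 1)/6 = (⅙)*(-3/2) = -¼)
21*g(-4) = 21*(-¼) = -21/4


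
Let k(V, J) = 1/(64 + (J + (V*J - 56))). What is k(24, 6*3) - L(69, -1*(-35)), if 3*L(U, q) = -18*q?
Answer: 96181/458 ≈ 210.00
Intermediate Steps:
k(V, J) = 1/(8 + J + J*V) (k(V, J) = 1/(64 + (J + (J*V - 56))) = 1/(64 + (J + (-56 + J*V))) = 1/(64 + (-56 + J + J*V)) = 1/(8 + J + J*V))
L(U, q) = -6*q (L(U, q) = (-18*q)/3 = -6*q)
k(24, 6*3) - L(69, -1*(-35)) = 1/(8 + 6*3 + (6*3)*24) - (-6)*(-1*(-35)) = 1/(8 + 18 + 18*24) - (-6)*35 = 1/(8 + 18 + 432) - 1*(-210) = 1/458 + 210 = 96181/458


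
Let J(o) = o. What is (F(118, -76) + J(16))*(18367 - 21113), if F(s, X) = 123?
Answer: -381694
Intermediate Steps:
(F(118, -76) + J(16))*(18367 - 21113) = (123 + 16)*(18367 - 21113) = 139*(-2746) = -381694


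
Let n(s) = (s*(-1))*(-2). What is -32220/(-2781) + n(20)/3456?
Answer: 516035/44496 ≈ 11.597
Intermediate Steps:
n(s) = 2*s (n(s) = -s*(-2) = 2*s)
-32220/(-2781) + n(20)/3456 = -32220/(-2781) + (2*20)/3456 = -32220*(-1/2781) + 40*(1/3456) = 3580/309 + 5/432 = 516035/44496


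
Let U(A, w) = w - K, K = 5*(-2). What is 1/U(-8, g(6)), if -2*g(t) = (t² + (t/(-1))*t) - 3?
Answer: 2/23 ≈ 0.086957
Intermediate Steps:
K = -10
g(t) = 3/2 (g(t) = -((t² + (t/(-1))*t) - 3)/2 = -((t² + (t*(-1))*t) - 3)/2 = -((t² + (-t)*t) - 3)/2 = -((t² - t²) - 3)/2 = -(0 - 3)/2 = -½*(-3) = 3/2)
U(A, w) = 10 + w (U(A, w) = w - 1*(-10) = w + 10 = 10 + w)
1/U(-8, g(6)) = 1/(10 + 3/2) = 1/(23/2) = 2/23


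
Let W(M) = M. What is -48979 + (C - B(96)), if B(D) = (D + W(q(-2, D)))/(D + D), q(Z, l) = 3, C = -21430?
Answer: -4506209/64 ≈ -70410.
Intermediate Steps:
B(D) = (3 + D)/(2*D) (B(D) = (D + 3)/(D + D) = (3 + D)/((2*D)) = (3 + D)*(1/(2*D)) = (3 + D)/(2*D))
-48979 + (C - B(96)) = -48979 + (-21430 - (3 + 96)/(2*96)) = -48979 + (-21430 - 99/(2*96)) = -48979 + (-21430 - 1*33/64) = -48979 + (-21430 - 33/64) = -48979 - 1371553/64 = -4506209/64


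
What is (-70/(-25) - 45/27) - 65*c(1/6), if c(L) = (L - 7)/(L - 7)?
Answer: -958/15 ≈ -63.867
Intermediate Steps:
c(L) = 1 (c(L) = (-7 + L)/(-7 + L) = 1)
(-70/(-25) - 45/27) - 65*c(1/6) = (-70/(-25) - 45/27) - 65*1 = (-70*(-1/25) - 45*1/27) - 65 = (14/5 - 5/3) - 65 = 17/15 - 65 = -958/15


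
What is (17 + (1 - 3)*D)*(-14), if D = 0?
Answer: -238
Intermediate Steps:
(17 + (1 - 3)*D)*(-14) = (17 + (1 - 3)*0)*(-14) = (17 - 2*0)*(-14) = (17 + 0)*(-14) = 17*(-14) = -238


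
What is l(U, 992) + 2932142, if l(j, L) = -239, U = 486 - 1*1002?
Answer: 2931903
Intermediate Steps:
U = -516 (U = 486 - 1002 = -516)
l(U, 992) + 2932142 = -239 + 2932142 = 2931903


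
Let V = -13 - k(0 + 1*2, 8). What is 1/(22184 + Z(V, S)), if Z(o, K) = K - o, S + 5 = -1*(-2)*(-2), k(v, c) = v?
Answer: 1/22190 ≈ 4.5065e-5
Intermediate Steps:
S = -9 (S = -5 - 1*(-2)*(-2) = -5 + 2*(-2) = -5 - 4 = -9)
V = -15 (V = -13 - (0 + 1*2) = -13 - (0 + 2) = -13 - 1*2 = -13 - 2 = -15)
1/(22184 + Z(V, S)) = 1/(22184 + (-9 - 1*(-15))) = 1/(22184 + (-9 + 15)) = 1/(22184 + 6) = 1/22190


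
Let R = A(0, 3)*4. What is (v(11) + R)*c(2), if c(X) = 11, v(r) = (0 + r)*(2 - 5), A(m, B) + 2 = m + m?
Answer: -451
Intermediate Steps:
A(m, B) = -2 + 2*m (A(m, B) = -2 + (m + m) = -2 + 2*m)
v(r) = -3*r (v(r) = r*(-3) = -3*r)
R = -8 (R = (-2 + 2*0)*4 = (-2 + 0)*4 = -2*4 = -8)
(v(11) + R)*c(2) = (-3*11 - 8)*11 = (-33 - 8)*11 = -41*11 = -451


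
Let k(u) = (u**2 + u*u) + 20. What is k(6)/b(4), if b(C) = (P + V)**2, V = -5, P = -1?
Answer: 23/9 ≈ 2.5556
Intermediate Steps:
b(C) = 36 (b(C) = (-1 - 5)**2 = (-6)**2 = 36)
k(u) = 20 + 2*u**2 (k(u) = (u**2 + u**2) + 20 = 2*u**2 + 20 = 20 + 2*u**2)
k(6)/b(4) = (20 + 2*6**2)/36 = (20 + 2*36)*(1/36) = (20 + 72)*(1/36) = 92*(1/36) = 23/9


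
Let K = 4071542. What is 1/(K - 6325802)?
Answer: -1/2254260 ≈ -4.4360e-7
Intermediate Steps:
1/(K - 6325802) = 1/(4071542 - 6325802) = 1/(-2254260) = -1/2254260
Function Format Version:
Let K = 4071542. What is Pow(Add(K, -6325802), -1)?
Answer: Rational(-1, 2254260) ≈ -4.4360e-7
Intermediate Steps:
Pow(Add(K, -6325802), -1) = Pow(Add(4071542, -6325802), -1) = Pow(-2254260, -1) = Rational(-1, 2254260)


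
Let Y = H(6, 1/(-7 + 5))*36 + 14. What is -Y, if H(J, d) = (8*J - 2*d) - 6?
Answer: -1562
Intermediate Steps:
H(J, d) = -6 - 2*d + 8*J (H(J, d) = (-2*d + 8*J) - 6 = -6 - 2*d + 8*J)
Y = 1562 (Y = (-6 - 2/(-7 + 5) + 8*6)*36 + 14 = (-6 - 2/(-2) + 48)*36 + 14 = (-6 - 2*(-1/2) + 48)*36 + 14 = (-6 + 1 + 48)*36 + 14 = 43*36 + 14 = 1548 + 14 = 1562)
-Y = -1*1562 = -1562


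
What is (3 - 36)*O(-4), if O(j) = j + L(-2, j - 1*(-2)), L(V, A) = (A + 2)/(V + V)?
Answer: 132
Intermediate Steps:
L(V, A) = (2 + A)/(2*V) (L(V, A) = (2 + A)/((2*V)) = (2 + A)*(1/(2*V)) = (2 + A)/(2*V))
O(j) = -1 + 3*j/4 (O(j) = j + (½)*(2 + (j - 1*(-2)))/(-2) = j + (½)*(-½)*(2 + (j + 2)) = j + (½)*(-½)*(2 + (2 + j)) = j + (½)*(-½)*(4 + j) = j + (-1 - j/4) = -1 + 3*j/4)
(3 - 36)*O(-4) = (3 - 36)*(-1 + (¾)*(-4)) = -33*(-1 - 3) = -33*(-4) = 132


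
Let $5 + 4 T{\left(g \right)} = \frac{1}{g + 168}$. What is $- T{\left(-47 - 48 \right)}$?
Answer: $\frac{91}{73} \approx 1.2466$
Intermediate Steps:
$T{\left(g \right)} = - \frac{5}{4} + \frac{1}{4 \left(168 + g\right)}$ ($T{\left(g \right)} = - \frac{5}{4} + \frac{1}{4 \left(g + 168\right)} = - \frac{5}{4} + \frac{1}{4 \left(168 + g\right)}$)
$- T{\left(-47 - 48 \right)} = - \frac{-839 - 5 \left(-47 - 48\right)}{4 \left(168 - 95\right)} = - \frac{-839 - -475}{4 \left(168 - 95\right)} = - \frac{-839 + 475}{4 \cdot 73} = - \frac{-364}{4 \cdot 73} = \left(-1\right) \left(- \frac{91}{73}\right) = \frac{91}{73}$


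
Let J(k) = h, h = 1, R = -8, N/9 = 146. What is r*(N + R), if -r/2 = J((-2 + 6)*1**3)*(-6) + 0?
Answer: 15672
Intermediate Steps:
N = 1314 (N = 9*146 = 1314)
J(k) = 1
r = 12 (r = -2*(1*(-6) + 0) = -2*(-6 + 0) = -2*(-6) = 12)
r*(N + R) = 12*(1314 - 8) = 12*1306 = 15672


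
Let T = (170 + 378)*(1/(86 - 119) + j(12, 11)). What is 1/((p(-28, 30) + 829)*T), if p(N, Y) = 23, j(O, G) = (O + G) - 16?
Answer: 11/35795360 ≈ 3.0730e-7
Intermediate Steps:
j(O, G) = -16 + G + O (j(O, G) = (G + O) - 16 = -16 + G + O)
T = 126040/33 (T = (170 + 378)*(1/(86 - 119) + (-16 + 11 + 12)) = 548*(1/(-33) + 7) = 548*(-1/33 + 7) = 548*(230/33) = 126040/33 ≈ 3819.4)
1/((p(-28, 30) + 829)*T) = 1/((23 + 829)*(126040/33)) = (33/126040)/852 = (1/852)*(33/126040) = 11/35795360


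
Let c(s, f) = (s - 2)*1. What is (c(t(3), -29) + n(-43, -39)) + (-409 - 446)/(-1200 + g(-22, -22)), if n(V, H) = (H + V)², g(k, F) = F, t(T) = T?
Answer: 8218805/1222 ≈ 6725.7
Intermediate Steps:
c(s, f) = -2 + s (c(s, f) = (-2 + s)*1 = -2 + s)
(c(t(3), -29) + n(-43, -39)) + (-409 - 446)/(-1200 + g(-22, -22)) = ((-2 + 3) + (-39 - 43)²) + (-409 - 446)/(-1200 - 22) = (1 + (-82)²) - 855/(-1222) = (1 + 6724) - 855*(-1/1222) = 6725 + 855/1222 = 8218805/1222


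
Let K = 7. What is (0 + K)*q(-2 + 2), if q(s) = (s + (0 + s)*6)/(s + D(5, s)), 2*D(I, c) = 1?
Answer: 0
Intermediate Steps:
D(I, c) = ½ (D(I, c) = (½)*1 = ½)
q(s) = 7*s/(½ + s) (q(s) = (s + (0 + s)*6)/(s + ½) = (s + s*6)/(½ + s) = (s + 6*s)/(½ + s) = (7*s)/(½ + s) = 7*s/(½ + s))
(0 + K)*q(-2 + 2) = (0 + 7)*(14*(-2 + 2)/(1 + 2*(-2 + 2))) = 7*(14*0/(1 + 2*0)) = 7*(14*0/(1 + 0)) = 7*(14*0/1) = 7*(14*0*1) = 7*0 = 0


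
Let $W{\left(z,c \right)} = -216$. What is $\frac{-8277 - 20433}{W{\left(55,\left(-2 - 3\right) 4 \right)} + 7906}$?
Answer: $- \frac{2871}{769} \approx -3.7334$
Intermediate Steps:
$\frac{-8277 - 20433}{W{\left(55,\left(-2 - 3\right) 4 \right)} + 7906} = \frac{-8277 - 20433}{-216 + 7906} = - \frac{28710}{7690} = \left(-28710\right) \frac{1}{7690} = - \frac{2871}{769}$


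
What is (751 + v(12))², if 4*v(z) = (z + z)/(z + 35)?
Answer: 1246301809/2209 ≈ 5.6419e+5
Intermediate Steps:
v(z) = z/(2*(35 + z)) (v(z) = ((z + z)/(z + 35))/4 = ((2*z)/(35 + z))/4 = (2*z/(35 + z))/4 = z/(2*(35 + z)))
(751 + v(12))² = (751 + (½)*12/(35 + 12))² = (751 + (½)*12/47)² = (751 + (½)*12*(1/47))² = (751 + 6/47)² = (35303/47)² = 1246301809/2209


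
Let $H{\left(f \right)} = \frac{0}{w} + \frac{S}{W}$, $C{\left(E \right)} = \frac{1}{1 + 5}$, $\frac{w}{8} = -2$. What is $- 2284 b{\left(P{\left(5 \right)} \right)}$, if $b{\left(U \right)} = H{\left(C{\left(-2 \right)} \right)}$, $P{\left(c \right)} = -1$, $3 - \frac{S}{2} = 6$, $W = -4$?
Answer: $-3426$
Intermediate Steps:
$S = -6$ ($S = 6 - 12 = -6$)
$w = -16$ ($w = 8 \left(-2\right) = -16$)
$C{\left(E \right)} = \frac{1}{6}$
$H{\left(f \right)} = \frac{3}{2}$ ($H{\left(f \right)} = \frac{0}{-16} - \frac{6}{-4} = 0 \left(- \frac{1}{16}\right) - - \frac{3}{2} = 0 + \frac{3}{2} = \frac{3}{2}$)
$b{\left(U \right)} = \frac{3}{2}$
$- 2284 b{\left(P{\left(5 \right)} \right)} = \left(-2284\right) \frac{3}{2} = -3426$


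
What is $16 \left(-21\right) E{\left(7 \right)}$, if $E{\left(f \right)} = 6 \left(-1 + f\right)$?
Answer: $-12096$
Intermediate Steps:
$E{\left(f \right)} = -6 + 6 f$
$16 \left(-21\right) E{\left(7 \right)} = 16 \left(-21\right) \left(-6 + 6 \cdot 7\right) = - 336 \left(-6 + 42\right) = \left(-336\right) 36 = -12096$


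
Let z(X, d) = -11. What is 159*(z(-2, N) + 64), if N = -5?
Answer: 8427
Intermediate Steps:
159*(z(-2, N) + 64) = 159*(-11 + 64) = 159*53 = 8427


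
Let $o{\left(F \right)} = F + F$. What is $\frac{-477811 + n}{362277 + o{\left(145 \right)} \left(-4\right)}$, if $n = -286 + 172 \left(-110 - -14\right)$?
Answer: $- \frac{494609}{361117} \approx -1.3697$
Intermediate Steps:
$o{\left(F \right)} = 2 F$
$n = -16798$ ($n = -286 + 172 \left(-110 + 14\right) = -286 + 172 \left(-96\right) = -286 - 16512 = -16798$)
$\frac{-477811 + n}{362277 + o{\left(145 \right)} \left(-4\right)} = \frac{-477811 - 16798}{362277 + 2 \cdot 145 \left(-4\right)} = - \frac{494609}{362277 + 290 \left(-4\right)} = - \frac{494609}{362277 - 1160} = - \frac{494609}{361117}$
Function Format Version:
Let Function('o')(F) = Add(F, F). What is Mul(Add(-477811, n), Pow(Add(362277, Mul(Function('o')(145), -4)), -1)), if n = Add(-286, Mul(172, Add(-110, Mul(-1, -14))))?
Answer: Rational(-494609, 361117) ≈ -1.3697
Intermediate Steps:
Function('o')(F) = Mul(2, F)
n = -16798 (n = Add(-286, Mul(172, Add(-110, 14))) = Add(-286, Mul(172, -96)) = Add(-286, -16512) = -16798)
Mul(Add(-477811, n), Pow(Add(362277, Mul(Function('o')(145), -4)), -1)) = Mul(Add(-477811, -16798), Pow(Add(362277, Mul(Mul(2, 145), -4)), -1)) = Mul(-494609, Pow(Add(362277, Mul(290, -4)), -1)) = Mul(-494609, Pow(Add(362277, -1160), -1)) = Mul(-494609, Pow(361117, -1)) = Mul(-494609, Rational(1, 361117)) = Rational(-494609, 361117)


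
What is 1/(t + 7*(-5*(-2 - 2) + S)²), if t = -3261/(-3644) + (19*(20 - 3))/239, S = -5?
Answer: 870916/1373649091 ≈ 0.00063402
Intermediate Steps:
t = 1956391/870916 (t = -3261*(-1/3644) + (19*17)*(1/239) = 3261/3644 + 323*(1/239) = 3261/3644 + 323/239 = 1956391/870916 ≈ 2.2464)
1/(t + 7*(-5*(-2 - 2) + S)²) = 1/(1956391/870916 + 7*(-5*(-2 - 2) - 5)²) = 1/(1956391/870916 + 7*(-5*(-4) - 5)²) = 1/(1956391/870916 + 7*(20 - 5)²) = 1/(1956391/870916 + 7*15²) = 1/(1956391/870916 + 7*225) = 1/(1956391/870916 + 1575) = 1/(1373649091/870916) = 870916/1373649091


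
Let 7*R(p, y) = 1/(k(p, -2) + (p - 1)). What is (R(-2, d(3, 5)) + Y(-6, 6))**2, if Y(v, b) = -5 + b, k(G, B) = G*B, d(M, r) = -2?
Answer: 64/49 ≈ 1.3061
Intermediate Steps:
k(G, B) = B*G
R(p, y) = 1/(7*(-1 - p)) (R(p, y) = 1/(7*(-2*p + (p - 1))) = 1/(7*(-2*p + (-1 + p))) = 1/(7*(-1 - p)))
(R(-2, d(3, 5)) + Y(-6, 6))**2 = (-1/(7 + 7*(-2)) + (-5 + 6))**2 = (-1/(7 - 14) + 1)**2 = (-1/(-7) + 1)**2 = (-1*(-1/7) + 1)**2 = (1/7 + 1)**2 = (8/7)**2 = 64/49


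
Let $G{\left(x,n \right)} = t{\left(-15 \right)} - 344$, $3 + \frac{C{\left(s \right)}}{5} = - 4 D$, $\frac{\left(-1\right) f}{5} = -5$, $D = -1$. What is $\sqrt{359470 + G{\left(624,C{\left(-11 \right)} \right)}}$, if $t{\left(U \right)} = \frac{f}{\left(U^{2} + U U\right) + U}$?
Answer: $\frac{\sqrt{2718225129}}{87} \approx 599.27$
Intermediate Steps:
$f = 25$ ($f = \left(-5\right) \left(-5\right) = 25$)
$C{\left(s \right)} = 5$ ($C{\left(s \right)} = -15 + 5 \left(\left(-4\right) \left(-1\right)\right) = -15 + 5 \cdot 4 = -15 + 20 = 5$)
$t{\left(U \right)} = \frac{25}{U + 2 U^{2}}$ ($t{\left(U \right)} = \frac{25}{\left(U^{2} + U U\right) + U} = \frac{25}{\left(U^{2} + U^{2}\right) + U} = \frac{25}{2 U^{2} + U} = \frac{25}{U + 2 U^{2}}$)
$G{\left(x,n \right)} = - \frac{29923}{87}$ ($G{\left(x,n \right)} = \frac{25}{\left(-15\right) \left(1 + 2 \left(-15\right)\right)} - 344 = 25 \left(- \frac{1}{15}\right) \frac{1}{1 - 30} - 344 = 25 \left(- \frac{1}{15}\right) \frac{1}{-29} - 344 = 25 \left(- \frac{1}{15}\right) \left(- \frac{1}{29}\right) - 344 = \frac{5}{87} - 344 = - \frac{29923}{87}$)
$\sqrt{359470 + G{\left(624,C{\left(-11 \right)} \right)}} = \sqrt{359470 - \frac{29923}{87}} = \sqrt{\frac{31243967}{87}} = \frac{\sqrt{2718225129}}{87}$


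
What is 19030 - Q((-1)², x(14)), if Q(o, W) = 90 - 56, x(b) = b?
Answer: 18996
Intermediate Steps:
Q(o, W) = 34
19030 - Q((-1)², x(14)) = 19030 - 1*34 = 19030 - 34 = 18996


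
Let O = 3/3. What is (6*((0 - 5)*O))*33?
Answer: -990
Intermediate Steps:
O = 1 (O = 3*(⅓) = 1)
(6*((0 - 5)*O))*33 = (6*((0 - 5)*1))*33 = (6*(-5*1))*33 = (6*(-5))*33 = -30*33 = -990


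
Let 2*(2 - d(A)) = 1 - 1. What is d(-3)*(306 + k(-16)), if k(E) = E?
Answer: 580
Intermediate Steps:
d(A) = 2 (d(A) = 2 - (1 - 1)/2 = 2 - ½*0 = 2 + 0 = 2)
d(-3)*(306 + k(-16)) = 2*(306 - 16) = 2*290 = 580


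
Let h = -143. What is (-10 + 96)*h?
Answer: -12298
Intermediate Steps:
(-10 + 96)*h = (-10 + 96)*(-143) = 86*(-143) = -12298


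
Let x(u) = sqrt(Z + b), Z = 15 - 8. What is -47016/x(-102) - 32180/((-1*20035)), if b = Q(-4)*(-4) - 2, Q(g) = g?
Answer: 6436/4007 - 15672*sqrt(21)/7 ≈ -10258.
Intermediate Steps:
Z = 7
b = 14 (b = -4*(-4) - 2 = 16 - 2 = 14)
x(u) = sqrt(21) (x(u) = sqrt(7 + 14) = sqrt(21))
-47016/x(-102) - 32180/((-1*20035)) = -47016*sqrt(21)/21 - 32180/((-1*20035)) = -15672*sqrt(21)/7 - 32180/(-20035) = -15672*sqrt(21)/7 - 32180*(-1/20035) = -15672*sqrt(21)/7 + 6436/4007 = 6436/4007 - 15672*sqrt(21)/7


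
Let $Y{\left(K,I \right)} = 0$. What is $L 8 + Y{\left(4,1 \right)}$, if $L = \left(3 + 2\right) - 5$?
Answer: $0$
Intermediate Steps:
$L = 0$ ($L = 5 - 5 = 0$)
$L 8 + Y{\left(4,1 \right)} = 0 \cdot 8 + 0 = 0 + 0 = 0$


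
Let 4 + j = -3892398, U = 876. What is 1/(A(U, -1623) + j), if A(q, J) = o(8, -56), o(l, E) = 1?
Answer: -1/3892401 ≈ -2.5691e-7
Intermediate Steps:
A(q, J) = 1
j = -3892402 (j = -4 - 3892398 = -3892402)
1/(A(U, -1623) + j) = 1/(1 - 3892402) = 1/(-3892401) = -1/3892401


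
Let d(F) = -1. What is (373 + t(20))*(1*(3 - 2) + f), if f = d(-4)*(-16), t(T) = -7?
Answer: 6222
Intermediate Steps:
f = 16 (f = -1*(-16) = 16)
(373 + t(20))*(1*(3 - 2) + f) = (373 - 7)*(1*(3 - 2) + 16) = 366*(1*1 + 16) = 366*(1 + 16) = 366*17 = 6222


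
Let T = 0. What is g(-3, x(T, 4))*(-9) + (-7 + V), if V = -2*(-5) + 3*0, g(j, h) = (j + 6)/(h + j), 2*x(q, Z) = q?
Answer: 12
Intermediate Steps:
x(q, Z) = q/2
g(j, h) = (6 + j)/(h + j)
V = 10 (V = 10 + 0 = 10)
g(-3, x(T, 4))*(-9) + (-7 + V) = ((6 - 3)/((½)*0 - 3))*(-9) + (-7 + 10) = (3/(0 - 3))*(-9) + 3 = (3/(-3))*(-9) + 3 = -⅓*3*(-9) + 3 = -1*(-9) + 3 = 9 + 3 = 12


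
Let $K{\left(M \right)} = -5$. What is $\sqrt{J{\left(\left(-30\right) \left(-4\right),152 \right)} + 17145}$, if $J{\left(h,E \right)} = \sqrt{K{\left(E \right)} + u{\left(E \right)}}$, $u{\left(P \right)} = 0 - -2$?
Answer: $\sqrt{17145 + i \sqrt{3}} \approx 130.94 + 0.0066 i$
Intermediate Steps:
$u{\left(P \right)} = 2$ ($u{\left(P \right)} = 0 + 2 = 2$)
$J{\left(h,E \right)} = i \sqrt{3}$ ($J{\left(h,E \right)} = \sqrt{-5 + 2} = \sqrt{-3} = i \sqrt{3}$)
$\sqrt{J{\left(\left(-30\right) \left(-4\right),152 \right)} + 17145} = \sqrt{i \sqrt{3} + 17145} = \sqrt{17145 + i \sqrt{3}}$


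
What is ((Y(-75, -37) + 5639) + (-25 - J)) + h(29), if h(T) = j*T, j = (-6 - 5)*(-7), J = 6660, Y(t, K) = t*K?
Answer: 3962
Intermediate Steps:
Y(t, K) = K*t
j = 77 (j = -11*(-7) = 77)
h(T) = 77*T
((Y(-75, -37) + 5639) + (-25 - J)) + h(29) = ((-37*(-75) + 5639) + (-25 - 1*6660)) + 77*29 = ((2775 + 5639) + (-25 - 6660)) + 2233 = (8414 - 6685) + 2233 = 1729 + 2233 = 3962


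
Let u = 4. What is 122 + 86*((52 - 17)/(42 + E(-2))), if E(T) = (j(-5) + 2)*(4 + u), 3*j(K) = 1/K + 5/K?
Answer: 24239/137 ≈ 176.93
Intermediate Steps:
j(K) = 2/K (j(K) = (1/K + 5/K)/3 = (6/K)/3 = 2/K)
E(T) = 64/5 (E(T) = (2/(-5) + 2)*(4 + 4) = (2*(-⅕) + 2)*8 = (-⅖ + 2)*8 = (8/5)*8 = 64/5)
122 + 86*((52 - 17)/(42 + E(-2))) = 122 + 86*((52 - 17)/(42 + 64/5)) = 122 + 86*(35/(274/5)) = 122 + 86*(35*(5/274)) = 122 + 86*(175/274) = 122 + 7525/137 = 24239/137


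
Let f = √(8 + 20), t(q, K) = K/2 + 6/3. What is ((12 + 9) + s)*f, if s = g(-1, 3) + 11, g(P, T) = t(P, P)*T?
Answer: 73*√7 ≈ 193.14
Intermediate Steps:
t(q, K) = 2 + K/2 (t(q, K) = K*(½) + 6*(⅓) = K/2 + 2 = 2 + K/2)
g(P, T) = T*(2 + P/2) (g(P, T) = (2 + P/2)*T = T*(2 + P/2))
s = 31/2 (s = (½)*3*(4 - 1) + 11 = (½)*3*3 + 11 = 9/2 + 11 = 31/2 ≈ 15.500)
f = 2*√7 (f = √28 = 2*√7 ≈ 5.2915)
((12 + 9) + s)*f = ((12 + 9) + 31/2)*(2*√7) = (21 + 31/2)*(2*√7) = 73*(2*√7)/2 = 73*√7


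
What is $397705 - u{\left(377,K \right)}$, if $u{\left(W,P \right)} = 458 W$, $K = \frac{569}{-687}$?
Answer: $225039$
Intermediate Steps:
$K = - \frac{569}{687}$ ($K = 569 \left(- \frac{1}{687}\right) = - \frac{569}{687} \approx -0.82824$)
$397705 - u{\left(377,K \right)} = 397705 - 458 \cdot 377 = 397705 - 172666 = 225039$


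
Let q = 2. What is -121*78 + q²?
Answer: -9434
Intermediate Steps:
-121*78 + q² = -121*78 + 2² = -9438 + 4 = -9434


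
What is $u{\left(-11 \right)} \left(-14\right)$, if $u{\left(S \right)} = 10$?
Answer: $-140$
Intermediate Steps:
$u{\left(-11 \right)} \left(-14\right) = 10 \left(-14\right) = -140$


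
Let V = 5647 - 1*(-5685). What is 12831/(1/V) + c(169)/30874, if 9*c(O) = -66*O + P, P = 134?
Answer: 20200982122726/138933 ≈ 1.4540e+8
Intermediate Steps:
c(O) = 134/9 - 22*O/3 (c(O) = (-66*O + 134)/9 = (134 - 66*O)/9 = 134/9 - 22*O/3)
V = 11332 (V = 5647 + 5685 = 11332)
12831/(1/V) + c(169)/30874 = 12831/(1/11332) + (134/9 - 22/3*169)/30874 = 12831/(1/11332) + (134/9 - 3718/3)*(1/30874) = 12831*11332 - 11020/9*1/30874 = 145400892 - 5510/138933 = 20200982122726/138933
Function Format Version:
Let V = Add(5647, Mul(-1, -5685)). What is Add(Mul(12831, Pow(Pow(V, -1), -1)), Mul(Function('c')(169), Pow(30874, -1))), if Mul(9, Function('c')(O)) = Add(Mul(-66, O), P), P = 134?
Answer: Rational(20200982122726, 138933) ≈ 1.4540e+8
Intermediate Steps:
Function('c')(O) = Add(Rational(134, 9), Mul(Rational(-22, 3), O)) (Function('c')(O) = Mul(Rational(1, 9), Add(Mul(-66, O), 134)) = Mul(Rational(1, 9), Add(134, Mul(-66, O))) = Add(Rational(134, 9), Mul(Rational(-22, 3), O)))
V = 11332 (V = Add(5647, 5685) = 11332)
Add(Mul(12831, Pow(Pow(V, -1), -1)), Mul(Function('c')(169), Pow(30874, -1))) = Add(Mul(12831, Pow(Pow(11332, -1), -1)), Mul(Add(Rational(134, 9), Mul(Rational(-22, 3), 169)), Pow(30874, -1))) = Add(Mul(12831, Pow(Rational(1, 11332), -1)), Mul(Add(Rational(134, 9), Rational(-3718, 3)), Rational(1, 30874))) = Add(Mul(12831, 11332), Mul(Rational(-11020, 9), Rational(1, 30874))) = Add(145400892, Rational(-5510, 138933)) = Rational(20200982122726, 138933)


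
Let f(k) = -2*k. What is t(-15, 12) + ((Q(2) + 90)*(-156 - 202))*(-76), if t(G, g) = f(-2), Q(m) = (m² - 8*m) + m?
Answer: 2176644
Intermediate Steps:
Q(m) = m² - 7*m
t(G, g) = 4 (t(G, g) = -2*(-2) = 4)
t(-15, 12) + ((Q(2) + 90)*(-156 - 202))*(-76) = 4 + ((2*(-7 + 2) + 90)*(-156 - 202))*(-76) = 4 + ((2*(-5) + 90)*(-358))*(-76) = 4 + ((-10 + 90)*(-358))*(-76) = 4 + (80*(-358))*(-76) = 4 - 28640*(-76) = 4 + 2176640 = 2176644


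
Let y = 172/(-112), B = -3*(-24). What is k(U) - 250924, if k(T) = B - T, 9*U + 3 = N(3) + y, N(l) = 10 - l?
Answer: -21071591/84 ≈ -2.5085e+5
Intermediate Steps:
B = 72
y = -43/28 (y = 172*(-1/112) = -43/28 ≈ -1.5357)
U = 23/84 (U = -⅓ + ((10 - 1*3) - 43/28)/9 = -⅓ + ((10 - 3) - 43/28)/9 = -⅓ + (7 - 43/28)/9 = -⅓ + (⅑)*(153/28) = -⅓ + 17/28 = 23/84 ≈ 0.27381)
k(T) = 72 - T
k(U) - 250924 = (72 - 1*23/84) - 250924 = (72 - 23/84) - 250924 = 6025/84 - 250924 = -21071591/84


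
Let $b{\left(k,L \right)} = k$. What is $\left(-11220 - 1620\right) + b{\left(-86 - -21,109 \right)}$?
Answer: $-12905$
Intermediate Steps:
$\left(-11220 - 1620\right) + b{\left(-86 - -21,109 \right)} = \left(-11220 - 1620\right) - 65 = \left(-11220 - 1620\right) + \left(-86 + 21\right) = -12840 - 65 = -12905$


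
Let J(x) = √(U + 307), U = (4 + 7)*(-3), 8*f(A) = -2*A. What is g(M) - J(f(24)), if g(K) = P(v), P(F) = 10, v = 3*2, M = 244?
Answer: 10 - √274 ≈ -6.5529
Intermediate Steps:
f(A) = -A/4 (f(A) = (-2*A)/8 = -A/4)
v = 6
U = -33 (U = 11*(-3) = -33)
J(x) = √274 (J(x) = √(-33 + 307) = √274)
g(K) = 10
g(M) - J(f(24)) = 10 - √274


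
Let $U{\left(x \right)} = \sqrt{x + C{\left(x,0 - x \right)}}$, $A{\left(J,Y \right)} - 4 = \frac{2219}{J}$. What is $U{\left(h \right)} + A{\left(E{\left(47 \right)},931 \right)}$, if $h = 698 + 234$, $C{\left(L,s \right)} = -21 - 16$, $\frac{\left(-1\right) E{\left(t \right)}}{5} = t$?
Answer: $- \frac{1279}{235} + \sqrt{895} \approx 24.474$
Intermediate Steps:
$E{\left(t \right)} = - 5 t$
$A{\left(J,Y \right)} = 4 + \frac{2219}{J}$
$C{\left(L,s \right)} = -37$ ($C{\left(L,s \right)} = -21 - 16 = -37$)
$h = 932$
$U{\left(x \right)} = \sqrt{-37 + x}$ ($U{\left(x \right)} = \sqrt{x - 37} = \sqrt{-37 + x}$)
$U{\left(h \right)} + A{\left(E{\left(47 \right)},931 \right)} = \sqrt{-37 + 932} + \left(4 + \frac{2219}{\left(-5\right) 47}\right) = \sqrt{895} + \left(4 + \frac{2219}{-235}\right) = \sqrt{895} + \left(4 + 2219 \left(- \frac{1}{235}\right)\right) = \sqrt{895} + \left(4 - \frac{2219}{235}\right) = \sqrt{895} - \frac{1279}{235} = - \frac{1279}{235} + \sqrt{895}$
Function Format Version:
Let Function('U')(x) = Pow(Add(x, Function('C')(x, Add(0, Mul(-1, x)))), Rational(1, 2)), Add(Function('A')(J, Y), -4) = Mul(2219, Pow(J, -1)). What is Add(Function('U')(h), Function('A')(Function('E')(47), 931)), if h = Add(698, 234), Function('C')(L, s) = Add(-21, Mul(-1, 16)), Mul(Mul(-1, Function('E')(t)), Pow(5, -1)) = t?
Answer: Add(Rational(-1279, 235), Pow(895, Rational(1, 2))) ≈ 24.474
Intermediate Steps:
Function('E')(t) = Mul(-5, t)
Function('A')(J, Y) = Add(4, Mul(2219, Pow(J, -1)))
Function('C')(L, s) = -37 (Function('C')(L, s) = Add(-21, -16) = -37)
h = 932
Function('U')(x) = Pow(Add(-37, x), Rational(1, 2)) (Function('U')(x) = Pow(Add(x, -37), Rational(1, 2)) = Pow(Add(-37, x), Rational(1, 2)))
Add(Function('U')(h), Function('A')(Function('E')(47), 931)) = Add(Pow(Add(-37, 932), Rational(1, 2)), Add(4, Mul(2219, Pow(Mul(-5, 47), -1)))) = Add(Pow(895, Rational(1, 2)), Add(4, Mul(2219, Pow(-235, -1)))) = Add(Pow(895, Rational(1, 2)), Add(4, Mul(2219, Rational(-1, 235)))) = Add(Pow(895, Rational(1, 2)), Add(4, Rational(-2219, 235))) = Add(Pow(895, Rational(1, 2)), Rational(-1279, 235)) = Add(Rational(-1279, 235), Pow(895, Rational(1, 2)))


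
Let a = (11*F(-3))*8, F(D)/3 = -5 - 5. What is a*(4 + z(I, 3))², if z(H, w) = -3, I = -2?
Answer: -2640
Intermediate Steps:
F(D) = -30 (F(D) = 3*(-5 - 5) = 3*(-10) = -30)
a = -2640 (a = (11*(-30))*8 = -330*8 = -2640)
a*(4 + z(I, 3))² = -2640*(4 - 3)² = -2640*1² = -2640*1 = -2640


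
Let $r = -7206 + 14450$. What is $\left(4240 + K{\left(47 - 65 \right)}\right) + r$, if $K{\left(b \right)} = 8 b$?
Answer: $11340$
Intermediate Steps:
$r = 7244$
$\left(4240 + K{\left(47 - 65 \right)}\right) + r = \left(4240 + 8 \left(47 - 65\right)\right) + 7244 = \left(4240 + 8 \left(-18\right)\right) + 7244 = \left(4240 - 144\right) + 7244 = 4096 + 7244 = 11340$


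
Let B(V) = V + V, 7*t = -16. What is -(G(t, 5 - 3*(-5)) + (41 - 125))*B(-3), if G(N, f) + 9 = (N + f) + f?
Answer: -2322/7 ≈ -331.71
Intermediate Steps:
t = -16/7 (t = (⅐)*(-16) = -16/7 ≈ -2.2857)
G(N, f) = -9 + N + 2*f (G(N, f) = -9 + ((N + f) + f) = -9 + (N + 2*f) = -9 + N + 2*f)
B(V) = 2*V
-(G(t, 5 - 3*(-5)) + (41 - 125))*B(-3) = -((-9 - 16/7 + 2*(5 - 3*(-5))) + (41 - 125))*2*(-3) = -((-9 - 16/7 + 2*(5 + 15)) - 84)*(-6) = -((-9 - 16/7 + 2*20) - 84)*(-6) = -((-9 - 16/7 + 40) - 84)*(-6) = -(201/7 - 84)*(-6) = -(-387)*(-6)/7 = -1*2322/7 = -2322/7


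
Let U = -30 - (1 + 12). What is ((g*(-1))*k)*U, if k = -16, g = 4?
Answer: -2752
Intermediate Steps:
U = -43 (U = -30 - 1*13 = -30 - 13 = -43)
((g*(-1))*k)*U = ((4*(-1))*(-16))*(-43) = -4*(-16)*(-43) = 64*(-43) = -2752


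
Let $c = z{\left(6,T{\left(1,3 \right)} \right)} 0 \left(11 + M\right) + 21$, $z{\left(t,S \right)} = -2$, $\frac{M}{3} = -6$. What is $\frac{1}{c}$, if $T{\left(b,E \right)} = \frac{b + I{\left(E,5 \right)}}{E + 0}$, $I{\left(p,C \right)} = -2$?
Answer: $\frac{1}{21} \approx 0.047619$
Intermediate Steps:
$M = -18$ ($M = 3 \left(-6\right) = -18$)
$T{\left(b,E \right)} = \frac{-2 + b}{E}$ ($T{\left(b,E \right)} = \frac{b - 2}{E + 0} = \frac{-2 + b}{E}$)
$c = 21$ ($c = \left(-2\right) 0 \left(11 - 18\right) + 21 = 0 \left(-7\right) + 21 = 0 + 21 = 21$)
$\frac{1}{c} = \frac{1}{21}$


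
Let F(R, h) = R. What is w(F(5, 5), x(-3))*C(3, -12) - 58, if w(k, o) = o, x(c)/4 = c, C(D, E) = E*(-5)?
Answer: -778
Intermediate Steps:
C(D, E) = -5*E
x(c) = 4*c
w(F(5, 5), x(-3))*C(3, -12) - 58 = (4*(-3))*(-5*(-12)) - 58 = -12*60 - 58 = -720 - 58 = -778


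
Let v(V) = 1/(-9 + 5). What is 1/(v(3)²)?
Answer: 16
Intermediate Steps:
v(V) = -¼ (v(V) = 1/(-4) = -¼)
1/(v(3)²) = 1/((-¼)²) = 1/(1/16) = 16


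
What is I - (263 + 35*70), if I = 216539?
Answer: 213826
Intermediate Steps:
I - (263 + 35*70) = 216539 - (263 + 35*70) = 216539 - (263 + 2450) = 216539 - 1*2713 = 216539 - 2713 = 213826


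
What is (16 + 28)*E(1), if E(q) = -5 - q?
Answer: -264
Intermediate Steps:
(16 + 28)*E(1) = (16 + 28)*(-5 - 1*1) = 44*(-5 - 1) = 44*(-6) = -264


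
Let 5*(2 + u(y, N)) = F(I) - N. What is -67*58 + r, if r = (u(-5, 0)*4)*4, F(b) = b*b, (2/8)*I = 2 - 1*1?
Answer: -19334/5 ≈ -3866.8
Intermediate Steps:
I = 4 (I = 4*(2 - 1*1) = 4*(2 - 1) = 4*1 = 4)
F(b) = b²
u(y, N) = 6/5 - N/5 (u(y, N) = -2 + (4² - N)/5 = -2 + (16 - N)/5 = -2 + (16/5 - N/5) = 6/5 - N/5)
r = 96/5 (r = ((6/5 - ⅕*0)*4)*4 = ((6/5 + 0)*4)*4 = ((6/5)*4)*4 = (24/5)*4 = 96/5 ≈ 19.200)
-67*58 + r = -67*58 + 96/5 = -3886 + 96/5 = -19334/5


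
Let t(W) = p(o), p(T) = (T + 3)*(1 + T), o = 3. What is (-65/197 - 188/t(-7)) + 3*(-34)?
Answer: -130213/1182 ≈ -110.16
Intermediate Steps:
p(T) = (1 + T)*(3 + T) (p(T) = (3 + T)*(1 + T) = (1 + T)*(3 + T))
t(W) = 24 (t(W) = 3 + 3² + 4*3 = 3 + 9 + 12 = 24)
(-65/197 - 188/t(-7)) + 3*(-34) = (-65/197 - 188/24) + 3*(-34) = (-65*1/197 - 188*1/24) - 102 = (-65/197 - 47/6) - 102 = -9649/1182 - 102 = -130213/1182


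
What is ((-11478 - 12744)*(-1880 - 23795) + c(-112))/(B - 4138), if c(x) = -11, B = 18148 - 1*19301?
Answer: -56536349/481 ≈ -1.1754e+5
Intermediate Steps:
B = -1153 (B = 18148 - 19301 = -1153)
((-11478 - 12744)*(-1880 - 23795) + c(-112))/(B - 4138) = ((-11478 - 12744)*(-1880 - 23795) - 11)/(-1153 - 4138) = (-24222*(-25675) - 11)/(-5291) = (621899850 - 11)*(-1/5291) = 621899839*(-1/5291) = -56536349/481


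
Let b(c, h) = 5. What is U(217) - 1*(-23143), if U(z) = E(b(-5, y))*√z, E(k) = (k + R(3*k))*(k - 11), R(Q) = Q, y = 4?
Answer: 23143 - 120*√217 ≈ 21375.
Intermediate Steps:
E(k) = 4*k*(-11 + k) (E(k) = (k + 3*k)*(k - 11) = (4*k)*(-11 + k) = 4*k*(-11 + k))
U(z) = -120*√z (U(z) = (4*5*(-11 + 5))*√z = (4*5*(-6))*√z = -120*√z)
U(217) - 1*(-23143) = -120*√217 - 1*(-23143) = -120*√217 + 23143 = 23143 - 120*√217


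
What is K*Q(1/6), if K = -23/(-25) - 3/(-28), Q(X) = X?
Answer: 719/4200 ≈ 0.17119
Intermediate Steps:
K = 719/700 (K = -23*(-1/25) - 3*(-1/28) = 23/25 + 3/28 = 719/700 ≈ 1.0271)
K*Q(1/6) = (719/700)/6 = (719/700)*(⅙) = 719/4200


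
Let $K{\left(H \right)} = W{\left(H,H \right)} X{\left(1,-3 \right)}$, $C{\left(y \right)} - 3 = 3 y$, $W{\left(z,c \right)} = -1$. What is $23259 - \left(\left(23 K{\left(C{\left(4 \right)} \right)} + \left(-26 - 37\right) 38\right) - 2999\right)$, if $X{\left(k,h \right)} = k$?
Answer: $28675$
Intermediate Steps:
$C{\left(y \right)} = 3 + 3 y$
$K{\left(H \right)} = -1$ ($K{\left(H \right)} = \left(-1\right) 1 = -1$)
$23259 - \left(\left(23 K{\left(C{\left(4 \right)} \right)} + \left(-26 - 37\right) 38\right) - 2999\right) = 23259 - \left(\left(23 \left(-1\right) + \left(-26 - 37\right) 38\right) - 2999\right) = 23259 - \left(\left(-23 - 2394\right) - 2999\right) = 23259 - \left(-2417 - 2999\right) = 23259 - -5416 = 23259 + 5416 = 28675$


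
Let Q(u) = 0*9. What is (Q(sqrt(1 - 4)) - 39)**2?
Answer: 1521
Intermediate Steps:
Q(u) = 0
(Q(sqrt(1 - 4)) - 39)**2 = (0 - 39)**2 = (-39)**2 = 1521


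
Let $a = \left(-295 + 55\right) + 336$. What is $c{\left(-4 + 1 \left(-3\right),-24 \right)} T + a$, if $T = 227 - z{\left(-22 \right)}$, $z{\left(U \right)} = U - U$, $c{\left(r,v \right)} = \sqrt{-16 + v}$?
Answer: $96 + 454 i \sqrt{10} \approx 96.0 + 1435.7 i$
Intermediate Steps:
$z{\left(U \right)} = 0$
$a = 96$ ($a = -240 + 336 = 96$)
$T = 227$ ($T = 227 - 0 = 227 + 0 = 227$)
$c{\left(-4 + 1 \left(-3\right),-24 \right)} T + a = \sqrt{-16 - 24} \cdot 227 + 96 = \sqrt{-40} \cdot 227 + 96 = 2 i \sqrt{10} \cdot 227 + 96 = 454 i \sqrt{10} + 96 = 96 + 454 i \sqrt{10}$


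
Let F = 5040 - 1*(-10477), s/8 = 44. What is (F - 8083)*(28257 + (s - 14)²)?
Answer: 1059352434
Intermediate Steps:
s = 352 (s = 8*44 = 352)
F = 15517 (F = 5040 + 10477 = 15517)
(F - 8083)*(28257 + (s - 14)²) = (15517 - 8083)*(28257 + (352 - 14)²) = 7434*(28257 + 338²) = 7434*(28257 + 114244) = 7434*142501 = 1059352434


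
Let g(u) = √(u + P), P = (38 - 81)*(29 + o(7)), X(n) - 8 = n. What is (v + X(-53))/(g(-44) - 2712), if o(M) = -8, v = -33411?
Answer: 90732672/7355891 + 33456*I*√947/7355891 ≈ 12.335 + 0.13996*I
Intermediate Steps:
X(n) = 8 + n
P = -903 (P = (38 - 81)*(29 - 8) = -43*21 = -903)
g(u) = √(-903 + u) (g(u) = √(u - 903) = √(-903 + u))
(v + X(-53))/(g(-44) - 2712) = (-33411 + (8 - 53))/(√(-903 - 44) - 2712) = (-33411 - 45)/(√(-947) - 2712) = -33456/(I*√947 - 2712) = -33456/(-2712 + I*√947)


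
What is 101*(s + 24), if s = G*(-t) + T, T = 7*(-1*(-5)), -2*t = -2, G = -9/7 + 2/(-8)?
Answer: 171195/28 ≈ 6114.1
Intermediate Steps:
G = -43/28 (G = -9*⅐ + 2*(-⅛) = -9/7 - ¼ = -43/28 ≈ -1.5357)
t = 1 (t = -½*(-2) = 1)
T = 35 (T = 7*5 = 35)
s = 1023/28 (s = -(-43)/28 + 35 = -43/28*(-1) + 35 = 43/28 + 35 = 1023/28 ≈ 36.536)
101*(s + 24) = 101*(1023/28 + 24) = 101*(1695/28) = 171195/28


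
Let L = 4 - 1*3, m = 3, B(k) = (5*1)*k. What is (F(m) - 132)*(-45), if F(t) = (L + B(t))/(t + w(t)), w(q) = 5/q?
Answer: 40500/7 ≈ 5785.7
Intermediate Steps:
B(k) = 5*k
L = 1 (L = 4 - 3 = 1)
F(t) = (1 + 5*t)/(t + 5/t)
(F(m) - 132)*(-45) = (3*(1 + 5*3)/(5 + 3**2) - 132)*(-45) = (3*(1 + 15)/(5 + 9) - 132)*(-45) = (3*16/14 - 132)*(-45) = (3*(1/14)*16 - 132)*(-45) = (24/7 - 132)*(-45) = -900/7*(-45) = 40500/7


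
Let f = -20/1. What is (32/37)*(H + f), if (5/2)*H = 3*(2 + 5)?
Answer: -1856/185 ≈ -10.032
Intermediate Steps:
f = -20 (f = -20*1 = -20)
H = 42/5 (H = 2*(3*(2 + 5))/5 = 2*(3*7)/5 = (⅖)*21 = 42/5 ≈ 8.4000)
(32/37)*(H + f) = (32/37)*(42/5 - 20) = (32*(1/37))*(-58/5) = (32/37)*(-58/5) = -1856/185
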